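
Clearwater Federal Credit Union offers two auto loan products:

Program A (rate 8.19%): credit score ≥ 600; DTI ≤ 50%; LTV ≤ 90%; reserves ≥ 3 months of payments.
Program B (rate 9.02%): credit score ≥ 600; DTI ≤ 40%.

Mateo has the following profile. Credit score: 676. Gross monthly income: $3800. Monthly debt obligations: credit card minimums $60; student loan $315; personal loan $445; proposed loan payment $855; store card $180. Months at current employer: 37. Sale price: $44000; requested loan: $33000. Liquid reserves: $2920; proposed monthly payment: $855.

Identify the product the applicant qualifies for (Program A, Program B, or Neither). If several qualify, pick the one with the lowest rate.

Total debts = (60 + 315 + 445 + 855 + 180) = 1,855; DTI = 1,855/3,800 = 48.8%.
LTV = 33,000/44,000 = 75%.
Reserves = 2,920/855 = 3.4 months.
Program A: score 676 ≥ 600; DTI 48.8% ≤ 50%; LTV 75% ≤ 90%; reserves 3.4 ≥ 3 mo → qualifies.
Program B: score 676 ≥ 600; DTI 48.8% > 40% → does not qualify.

Program A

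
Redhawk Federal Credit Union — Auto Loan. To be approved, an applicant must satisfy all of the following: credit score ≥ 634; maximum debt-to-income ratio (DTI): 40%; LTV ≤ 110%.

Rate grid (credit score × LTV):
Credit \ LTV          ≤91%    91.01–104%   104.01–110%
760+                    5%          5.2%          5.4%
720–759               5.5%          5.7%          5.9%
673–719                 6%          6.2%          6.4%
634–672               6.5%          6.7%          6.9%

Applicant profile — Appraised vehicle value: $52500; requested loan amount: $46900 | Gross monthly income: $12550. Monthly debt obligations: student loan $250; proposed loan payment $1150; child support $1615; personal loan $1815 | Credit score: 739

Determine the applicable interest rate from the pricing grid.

Credit score 739 ≥ 634; Total monthly debts = (250 + 1,150 + 1,615 + 1,815) = 4,830. DTI = 4,830/12,550 = 38.5% ≤ 40%
LTV: 46,900 ÷ 52,500 = 89.3%, within 110% cap
Row: 739 falls in 720–759. Column: 89.3% falls in ≤91%. Rate = 5.5%.

5.5%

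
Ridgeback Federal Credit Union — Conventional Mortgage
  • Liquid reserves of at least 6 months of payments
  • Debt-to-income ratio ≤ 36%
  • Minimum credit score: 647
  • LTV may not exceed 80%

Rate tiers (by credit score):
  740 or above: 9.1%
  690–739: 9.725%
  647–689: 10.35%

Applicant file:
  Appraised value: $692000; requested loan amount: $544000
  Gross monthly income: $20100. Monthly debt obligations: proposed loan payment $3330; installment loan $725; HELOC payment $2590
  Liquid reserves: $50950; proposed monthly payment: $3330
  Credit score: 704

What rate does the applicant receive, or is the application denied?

Approved at 9.725%

Credit score 704 ≥ 647 (meets minimum)
Loan-to-value = 544,000/692,000 = 78.6% — pass (80% max)
Total monthly debts = (3,330 + 725 + 2,590) = 6,645. DTI = 6,645/20,100 = 33.1% ≤ 36%
Reserves = 50,950/3,330 = 15.3 months ≥ 6
All requirements met. Score 704 falls in the 690–739 tier → 9.725%.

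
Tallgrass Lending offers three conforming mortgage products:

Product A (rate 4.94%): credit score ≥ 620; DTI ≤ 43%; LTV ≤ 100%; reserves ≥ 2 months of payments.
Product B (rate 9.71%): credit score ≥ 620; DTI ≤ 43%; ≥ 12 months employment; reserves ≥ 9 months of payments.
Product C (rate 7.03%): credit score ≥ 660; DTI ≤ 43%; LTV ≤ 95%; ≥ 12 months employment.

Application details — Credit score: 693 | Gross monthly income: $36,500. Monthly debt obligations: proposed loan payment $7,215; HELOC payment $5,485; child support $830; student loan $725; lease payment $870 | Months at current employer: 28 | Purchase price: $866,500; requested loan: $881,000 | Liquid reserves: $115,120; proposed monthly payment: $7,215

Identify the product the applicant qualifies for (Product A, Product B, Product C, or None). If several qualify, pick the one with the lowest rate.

Product B

Total debts = (7,215 + 5,485 + 830 + 725 + 870) = 15,125; DTI = 15,125/36,500 = 41.4%.
LTV = 881,000/866,500 = 101.7%.
Reserves = 115,120/7,215 = 16.0 months.
Product A: score 693 ≥ 620; DTI 41.4% ≤ 43%; LTV 101.7% > 100%; reserves 16.0 ≥ 2 mo → does not qualify.
Product B: score 693 ≥ 620; DTI 41.4% ≤ 43%; employment 28 ≥ 12 mo; reserves 16.0 ≥ 9 mo → qualifies.
Product C: score 693 ≥ 660; DTI 41.4% ≤ 43%; LTV 101.7% > 95%; employment 28 ≥ 12 mo → does not qualify.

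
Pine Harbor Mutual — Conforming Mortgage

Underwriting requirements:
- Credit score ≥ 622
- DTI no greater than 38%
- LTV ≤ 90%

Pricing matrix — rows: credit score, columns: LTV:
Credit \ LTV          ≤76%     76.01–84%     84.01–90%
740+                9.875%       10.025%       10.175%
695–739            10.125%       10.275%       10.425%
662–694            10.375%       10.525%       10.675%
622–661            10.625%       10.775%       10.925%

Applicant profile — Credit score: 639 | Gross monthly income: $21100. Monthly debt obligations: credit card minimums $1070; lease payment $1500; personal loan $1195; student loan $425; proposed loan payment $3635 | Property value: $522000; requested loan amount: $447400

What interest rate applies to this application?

Credit score 639 ≥ 622; Total monthly debts = (1,070 + 1,500 + 1,195 + 425 + 3,635) = 7,825. DTI: 7,825 ÷ 21,100 = 37.1%, within the 38% cap
Loan-to-value = 447,400/522,000 = 85.7% — pass (90% max)
Score 639 is in the 622–661 band; LTV 85.7% is in the 84.01–90% band → 10.925%.

10.925%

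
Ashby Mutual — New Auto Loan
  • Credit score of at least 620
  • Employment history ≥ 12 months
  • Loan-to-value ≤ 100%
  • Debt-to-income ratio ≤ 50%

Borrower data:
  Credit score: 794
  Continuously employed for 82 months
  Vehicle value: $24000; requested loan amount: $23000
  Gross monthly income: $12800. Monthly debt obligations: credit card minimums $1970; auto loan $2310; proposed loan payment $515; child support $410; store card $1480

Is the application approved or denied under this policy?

Credit score 794 ≥ 620 (meets)
Employment 82 ≥ 12 months
LTV: 23,000 ÷ 24,000 = 95.8%, within 100% cap
Total monthly debts = (1,970 + 2,310 + 515 + 410 + 1,480) = 6,685. DTI = 6,685/12,800 = 52.2% > 50%
Fails on DTI.

Denied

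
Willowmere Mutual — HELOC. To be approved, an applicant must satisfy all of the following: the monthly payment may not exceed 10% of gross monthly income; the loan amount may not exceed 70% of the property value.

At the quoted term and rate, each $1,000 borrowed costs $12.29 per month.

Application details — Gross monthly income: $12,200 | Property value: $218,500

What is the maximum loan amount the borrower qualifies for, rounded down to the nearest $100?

Payment cap: 10% × $12,200 = $1,220/month.
At $12.29 per $1,000, that supports 1,220/12.29 × 1,000 ≈ $99,267 → $99,200.
LTV cap: 70% × $218,500 = $152,950 → $152,900.
Binding constraint: payment-to-income.

$99,200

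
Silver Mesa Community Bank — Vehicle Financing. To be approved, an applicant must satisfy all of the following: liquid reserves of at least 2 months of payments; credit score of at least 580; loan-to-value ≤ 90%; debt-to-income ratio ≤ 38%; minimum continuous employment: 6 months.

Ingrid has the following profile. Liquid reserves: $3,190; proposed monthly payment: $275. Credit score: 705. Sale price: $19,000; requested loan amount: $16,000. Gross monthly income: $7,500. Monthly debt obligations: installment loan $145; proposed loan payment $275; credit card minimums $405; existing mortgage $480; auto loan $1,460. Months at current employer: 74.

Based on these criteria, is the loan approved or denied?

Approved

Reserves: 3,190 ÷ 275 = 11.6 months (meets 2-month minimum)
Credit score 705 ≥ 580 (meets)
LTV: 16,000 ÷ 19,000 = 84.2%, within 90% cap
Total monthly debts = (145 + 275 + 405 + 480 + 1,460) = 2,765. Debt-to-income = 2,765/7,500 = 36.9% — meets 38% limit
Employment 74 ≥ 6 months
All criteria satisfied.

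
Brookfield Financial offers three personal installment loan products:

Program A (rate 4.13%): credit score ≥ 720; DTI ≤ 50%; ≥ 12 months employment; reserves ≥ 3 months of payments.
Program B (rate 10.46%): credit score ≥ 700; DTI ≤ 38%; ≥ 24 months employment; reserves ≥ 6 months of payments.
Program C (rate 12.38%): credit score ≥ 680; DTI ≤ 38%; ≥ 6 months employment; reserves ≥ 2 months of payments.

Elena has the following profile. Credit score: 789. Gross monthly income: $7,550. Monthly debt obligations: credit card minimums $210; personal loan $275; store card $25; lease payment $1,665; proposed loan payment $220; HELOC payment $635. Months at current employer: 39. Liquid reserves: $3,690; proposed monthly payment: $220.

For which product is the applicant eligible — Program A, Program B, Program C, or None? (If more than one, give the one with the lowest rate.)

Program A

Total debts = (210 + 275 + 25 + 1,665 + 220 + 635) = 3,030; DTI = 3,030/7,550 = 40.1%.
Reserves = 3,690/220 = 16.8 months.
Program A: score 789 ≥ 720; DTI 40.1% ≤ 50%; employment 39 ≥ 12 mo; reserves 16.8 ≥ 3 mo → qualifies.
Program B: score 789 ≥ 700; DTI 40.1% > 38%; employment 39 ≥ 24 mo; reserves 16.8 ≥ 6 mo → does not qualify.
Program C: score 789 ≥ 680; DTI 40.1% > 38%; employment 39 ≥ 6 mo; reserves 16.8 ≥ 2 mo → does not qualify.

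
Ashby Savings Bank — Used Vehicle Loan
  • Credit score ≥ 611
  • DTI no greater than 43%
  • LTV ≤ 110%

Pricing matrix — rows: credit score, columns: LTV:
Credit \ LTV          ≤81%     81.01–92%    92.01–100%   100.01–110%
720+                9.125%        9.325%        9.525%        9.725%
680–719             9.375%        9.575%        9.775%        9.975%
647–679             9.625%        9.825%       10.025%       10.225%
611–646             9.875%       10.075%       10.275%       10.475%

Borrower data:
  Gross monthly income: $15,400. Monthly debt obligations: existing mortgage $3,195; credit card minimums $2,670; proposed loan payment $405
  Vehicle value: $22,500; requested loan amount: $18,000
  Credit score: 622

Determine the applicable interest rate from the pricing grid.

9.875%

Credit score 622 ≥ 611; Total monthly debts = (3,195 + 2,670 + 405) = 6,270. DTI = 6,270/15,400 = 40.7% ≤ 43%
LTV = 18,000/22,500 = 80% ≤ 110%
Credit 622 → row 611–646; LTV 80% → column ≤81%. Grid cell → 9.875%.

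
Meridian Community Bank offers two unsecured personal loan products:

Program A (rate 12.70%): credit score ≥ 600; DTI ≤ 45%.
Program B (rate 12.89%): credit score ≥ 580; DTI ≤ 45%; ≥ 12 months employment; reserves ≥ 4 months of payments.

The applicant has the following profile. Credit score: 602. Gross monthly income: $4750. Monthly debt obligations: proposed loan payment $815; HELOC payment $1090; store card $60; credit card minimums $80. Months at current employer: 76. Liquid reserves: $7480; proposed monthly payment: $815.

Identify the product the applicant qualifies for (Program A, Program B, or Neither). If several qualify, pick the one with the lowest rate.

Total debts = (815 + 1,090 + 60 + 80) = 2,045; DTI = 2,045/4,750 = 43.1%.
Reserves = 7,480/815 = 9.2 months.
Program A: score 602 ≥ 600; DTI 43.1% ≤ 45% → qualifies.
Program B: score 602 ≥ 580; DTI 43.1% ≤ 45%; employment 76 ≥ 12 mo; reserves 9.2 ≥ 4 mo → qualifies.
Qualifying: Program A, Program B. Lowest rate is 12.70% → Program A.

Program A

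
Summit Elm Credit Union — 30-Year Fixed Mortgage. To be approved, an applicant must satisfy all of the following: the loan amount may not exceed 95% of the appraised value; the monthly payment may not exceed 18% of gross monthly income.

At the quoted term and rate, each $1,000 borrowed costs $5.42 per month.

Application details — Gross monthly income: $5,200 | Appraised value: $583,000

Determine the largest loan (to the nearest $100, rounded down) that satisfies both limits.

$172,600

Payment cap: 18% × $5,200 = $936/month.
At $5.42 per $1,000, that supports 936/5.42 × 1,000 ≈ $172,693 → $172,600.
LTV cap: 95% × $583,000 = $553,850 → $553,800.
Binding constraint: payment-to-income.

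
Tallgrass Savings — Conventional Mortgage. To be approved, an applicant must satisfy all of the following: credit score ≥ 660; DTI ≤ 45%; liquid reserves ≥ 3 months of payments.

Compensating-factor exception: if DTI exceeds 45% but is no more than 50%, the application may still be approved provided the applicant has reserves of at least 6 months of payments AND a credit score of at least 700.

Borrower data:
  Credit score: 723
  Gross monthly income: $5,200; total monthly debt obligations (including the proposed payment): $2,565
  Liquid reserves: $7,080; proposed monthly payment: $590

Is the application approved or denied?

Approved

Credit score 723 ≥ 660 (meets base)
DTI: 2,565 ÷ 5,200 = 49.3%, over the 45% base limit.
Reserves = 7,080/590 = 12.0 months ≥ 3
DTI 49.3% is within the 45%–50% exception band; checking compensating factors.
Override check — reserves: 12.0 mo (ok); score: 723 (ok).
Both override conditions satisfied; DTI exception granted.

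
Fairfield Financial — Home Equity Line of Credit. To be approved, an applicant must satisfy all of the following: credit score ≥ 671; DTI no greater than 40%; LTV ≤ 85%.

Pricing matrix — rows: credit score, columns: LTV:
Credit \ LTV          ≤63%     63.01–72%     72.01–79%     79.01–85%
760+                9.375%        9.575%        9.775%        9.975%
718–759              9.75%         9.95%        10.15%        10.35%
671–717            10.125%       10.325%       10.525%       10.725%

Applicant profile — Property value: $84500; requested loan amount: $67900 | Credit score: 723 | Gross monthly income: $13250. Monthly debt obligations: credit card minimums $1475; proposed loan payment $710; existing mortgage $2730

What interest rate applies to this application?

Credit score 723 ≥ 671; Total monthly debts = (1,475 + 710 + 2,730) = 4,915. Debt-to-income = 4,915/13,250 = 37.1% — meets 40% limit
LTV: 67,900 ÷ 84,500 = 80.4%, within 85% cap
Row: 723 falls in 718–759. Column: 80.4% falls in 79.01–85%. Rate = 10.35%.

10.35%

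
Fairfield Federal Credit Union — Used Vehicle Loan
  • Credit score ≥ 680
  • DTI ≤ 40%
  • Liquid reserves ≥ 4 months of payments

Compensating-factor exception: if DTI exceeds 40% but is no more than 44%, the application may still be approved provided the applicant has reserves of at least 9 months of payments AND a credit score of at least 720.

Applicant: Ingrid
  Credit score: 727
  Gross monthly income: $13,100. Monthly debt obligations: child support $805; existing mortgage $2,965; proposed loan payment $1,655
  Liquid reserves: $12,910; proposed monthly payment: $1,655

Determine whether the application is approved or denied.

Denied

Credit score 727 ≥ 680 (meets base)
Total debts = (805 + 2,965 + 1,655) = 5,425. DTI = 5,425/13,100 = 41.4% > 40% — standard DTI limit exceeded.
Reserves: 12,910 ÷ 1,655 = 7.8 months (meets 4-month minimum)
DTI 41.4% is within the 40%–44% exception band; checking compensating factors.
Reserves 7.8 < 9 months; credit score 727 ≥ 720.
Override conditions not both satisfied; exception does not apply.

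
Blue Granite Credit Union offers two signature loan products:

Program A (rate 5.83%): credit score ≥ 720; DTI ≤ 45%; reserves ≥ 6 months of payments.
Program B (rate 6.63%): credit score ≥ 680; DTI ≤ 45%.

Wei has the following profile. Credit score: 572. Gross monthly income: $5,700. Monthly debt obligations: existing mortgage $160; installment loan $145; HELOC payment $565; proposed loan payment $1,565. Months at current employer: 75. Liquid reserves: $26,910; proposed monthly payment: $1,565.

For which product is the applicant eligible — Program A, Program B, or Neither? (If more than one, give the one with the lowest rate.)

Total debts = (160 + 145 + 565 + 1,565) = 2,435; DTI = 2,435/5,700 = 42.7%.
Reserves = 26,910/1,565 = 17.2 months.
Program A: score 572 < 720; DTI 42.7% ≤ 45%; reserves 17.2 ≥ 6 mo → does not qualify.
Program B: score 572 < 680; DTI 42.7% ≤ 45% → does not qualify.

Neither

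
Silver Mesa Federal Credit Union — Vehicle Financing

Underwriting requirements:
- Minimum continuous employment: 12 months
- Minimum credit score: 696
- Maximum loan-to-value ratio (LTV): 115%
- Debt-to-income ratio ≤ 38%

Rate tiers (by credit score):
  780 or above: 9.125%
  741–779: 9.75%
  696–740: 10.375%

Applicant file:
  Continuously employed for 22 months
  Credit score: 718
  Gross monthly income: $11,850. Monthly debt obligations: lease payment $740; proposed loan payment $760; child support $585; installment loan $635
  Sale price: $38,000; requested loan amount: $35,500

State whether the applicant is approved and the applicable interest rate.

Credit score 718 ≥ 696 (meets minimum)
Employment 22 ≥ 12 months
Total monthly debts = (740 + 760 + 585 + 635) = 2,720. Debt-to-income = 2,720/11,850 = 23% — meets 38% limit
LTV = 35,500/38,000 = 93.4% ≤ 115%
All requirements met. Score 718 falls in the 696–740 tier → 10.375%.

Approved at 10.375%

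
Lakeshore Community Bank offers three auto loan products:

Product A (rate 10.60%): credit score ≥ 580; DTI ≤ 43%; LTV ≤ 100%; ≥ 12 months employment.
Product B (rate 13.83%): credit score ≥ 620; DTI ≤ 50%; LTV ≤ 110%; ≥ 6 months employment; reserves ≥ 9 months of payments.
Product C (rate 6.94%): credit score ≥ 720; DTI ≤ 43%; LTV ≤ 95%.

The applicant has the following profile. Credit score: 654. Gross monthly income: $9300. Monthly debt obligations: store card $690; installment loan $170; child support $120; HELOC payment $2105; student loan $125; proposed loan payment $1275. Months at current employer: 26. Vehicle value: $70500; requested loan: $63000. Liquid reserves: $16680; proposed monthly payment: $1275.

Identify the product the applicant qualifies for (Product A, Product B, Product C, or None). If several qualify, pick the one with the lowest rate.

Total debts = (690 + 170 + 120 + 2,105 + 125 + 1,275) = 4,485; DTI = 4,485/9,300 = 48.2%.
LTV = 63,000/70,500 = 89.4%.
Reserves = 16,680/1,275 = 13.1 months.
Product A: score 654 ≥ 580; DTI 48.2% > 43%; LTV 89.4% ≤ 100%; employment 26 ≥ 12 mo → does not qualify.
Product B: score 654 ≥ 620; DTI 48.2% ≤ 50%; LTV 89.4% ≤ 110%; employment 26 ≥ 6 mo; reserves 13.1 ≥ 9 mo → qualifies.
Product C: score 654 < 720; DTI 48.2% > 43%; LTV 89.4% ≤ 95% → does not qualify.

Product B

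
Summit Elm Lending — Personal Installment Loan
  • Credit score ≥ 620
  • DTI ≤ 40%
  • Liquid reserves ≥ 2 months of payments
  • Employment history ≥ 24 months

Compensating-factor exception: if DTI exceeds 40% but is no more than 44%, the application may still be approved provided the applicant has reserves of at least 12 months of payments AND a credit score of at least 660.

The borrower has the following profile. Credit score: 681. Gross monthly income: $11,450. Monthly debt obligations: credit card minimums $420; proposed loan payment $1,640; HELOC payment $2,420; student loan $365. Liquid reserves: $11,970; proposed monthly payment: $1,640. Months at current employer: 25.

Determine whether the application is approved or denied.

Denied

Credit score 681 ≥ 620 (meets base)
Total debts = (420 + 1,640 + 2,420 + 365) = 4,845. DTI = 4,845/11,450 = 42.3% > 40% — standard DTI limit exceeded.
Liquid reserves cover 11,970/1,640 = 7.3 months — ≥ 2 required
Employment 25 ≥ 24 months
DTI 42.3% is within the 40%–44% exception band; checking compensating factors.
Override check — reserves: 7.3 mo (short of 12); score: 681 (ok).
Compensating-factor requirement not fully met.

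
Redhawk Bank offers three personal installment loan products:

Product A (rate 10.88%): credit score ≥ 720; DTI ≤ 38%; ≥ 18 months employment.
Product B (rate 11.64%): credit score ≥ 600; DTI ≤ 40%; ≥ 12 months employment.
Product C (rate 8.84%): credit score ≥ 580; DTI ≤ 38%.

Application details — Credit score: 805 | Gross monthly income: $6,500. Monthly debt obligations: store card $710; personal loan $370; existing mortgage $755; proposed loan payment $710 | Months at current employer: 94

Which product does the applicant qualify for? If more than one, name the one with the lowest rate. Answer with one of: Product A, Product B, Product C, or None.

Total debts = (710 + 370 + 755 + 710) = 2,545; DTI = 2,545/6,500 = 39.2%.
Product A: score 805 ≥ 720; DTI 39.2% > 38%; employment 94 ≥ 18 mo → does not qualify.
Product B: score 805 ≥ 600; DTI 39.2% ≤ 40%; employment 94 ≥ 12 mo → qualifies.
Product C: score 805 ≥ 580; DTI 39.2% > 38% → does not qualify.

Product B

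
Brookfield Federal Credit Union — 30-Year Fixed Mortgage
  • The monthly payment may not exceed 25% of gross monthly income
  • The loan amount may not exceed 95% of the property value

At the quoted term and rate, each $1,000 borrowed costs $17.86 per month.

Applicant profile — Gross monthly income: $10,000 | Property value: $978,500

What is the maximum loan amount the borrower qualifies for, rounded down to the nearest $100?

Payment cap: 25% × $10,000 = $2,500/month.
At $17.86 per $1,000, that supports 2,500/17.86 × 1,000 ≈ $139,977 → $139,900.
LTV cap: 95% × $978,500 = $929,575 → $929,500.
Binding constraint: payment-to-income.

$139,900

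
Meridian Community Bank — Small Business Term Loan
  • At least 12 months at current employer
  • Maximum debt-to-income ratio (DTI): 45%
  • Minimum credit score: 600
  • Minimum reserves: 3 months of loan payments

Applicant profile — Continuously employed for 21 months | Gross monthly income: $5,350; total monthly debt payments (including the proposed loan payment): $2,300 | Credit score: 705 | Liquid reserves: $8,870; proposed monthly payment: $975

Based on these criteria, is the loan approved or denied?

Approved

Employment 21 ≥ 12 months
Debt-to-income = 2,300/5,350 = 43% — meets 45% limit
Credit score 705 ≥ 600 (meets)
Liquid reserves cover 8,870/975 = 9.1 months — ≥ 3 required
All criteria satisfied.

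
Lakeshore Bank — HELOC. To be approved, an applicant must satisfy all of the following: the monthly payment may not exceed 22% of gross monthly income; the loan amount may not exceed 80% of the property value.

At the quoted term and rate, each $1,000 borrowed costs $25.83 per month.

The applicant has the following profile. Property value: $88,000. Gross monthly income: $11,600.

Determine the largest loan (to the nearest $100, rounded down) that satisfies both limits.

$70,400

Payment cap: 22% × $11,600 = $2,552/month.
At $25.83 per $1,000, that supports 2,552/25.83 × 1,000 ≈ $98,799 → $98,700.
LTV cap: 80% × $88,000 = $70,400 → $70,400.
Binding constraint: loan-to-value.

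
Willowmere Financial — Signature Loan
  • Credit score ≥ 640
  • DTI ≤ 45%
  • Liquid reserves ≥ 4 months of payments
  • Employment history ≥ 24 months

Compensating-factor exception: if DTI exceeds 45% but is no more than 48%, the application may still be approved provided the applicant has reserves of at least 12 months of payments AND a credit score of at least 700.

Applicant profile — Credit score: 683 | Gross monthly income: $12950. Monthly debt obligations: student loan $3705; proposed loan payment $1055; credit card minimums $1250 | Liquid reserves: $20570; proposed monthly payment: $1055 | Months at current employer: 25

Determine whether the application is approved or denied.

Denied

Credit score 683 ≥ 640 (meets base)
Total debts = (3,705 + 1,055 + 1,250) = 6,010. DTI: 6,010 ÷ 12,950 = 46.4%, over the 45% base limit.
Reserves: 20,570 ÷ 1,055 = 19.5 months (meets 4-month minimum)
Employment 25 ≥ 24 months
DTI 46.4% is within the 45%–48% exception band; checking compensating factors.
Override check — reserves: 19.5 mo (ok); score: 683 (below 700).
Compensating-factor requirement not fully met.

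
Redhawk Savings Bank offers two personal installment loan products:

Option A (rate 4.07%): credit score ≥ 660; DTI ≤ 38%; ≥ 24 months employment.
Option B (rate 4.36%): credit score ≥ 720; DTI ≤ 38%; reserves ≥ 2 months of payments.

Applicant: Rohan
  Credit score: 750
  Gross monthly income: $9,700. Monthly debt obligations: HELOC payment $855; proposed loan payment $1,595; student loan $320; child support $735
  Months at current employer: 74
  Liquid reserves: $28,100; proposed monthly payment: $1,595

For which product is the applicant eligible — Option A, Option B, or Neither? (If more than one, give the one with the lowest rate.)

Option A

Total debts = (855 + 1,595 + 320 + 735) = 3,505; DTI = 3,505/9,700 = 36.1%.
Reserves = 28,100/1,595 = 17.6 months.
Option A: score 750 ≥ 660; DTI 36.1% ≤ 38%; employment 74 ≥ 24 mo → qualifies.
Option B: score 750 ≥ 720; DTI 36.1% ≤ 38%; reserves 17.6 ≥ 2 mo → qualifies.
Qualifying: Option A, Option B. Lowest rate is 4.07% → Option A.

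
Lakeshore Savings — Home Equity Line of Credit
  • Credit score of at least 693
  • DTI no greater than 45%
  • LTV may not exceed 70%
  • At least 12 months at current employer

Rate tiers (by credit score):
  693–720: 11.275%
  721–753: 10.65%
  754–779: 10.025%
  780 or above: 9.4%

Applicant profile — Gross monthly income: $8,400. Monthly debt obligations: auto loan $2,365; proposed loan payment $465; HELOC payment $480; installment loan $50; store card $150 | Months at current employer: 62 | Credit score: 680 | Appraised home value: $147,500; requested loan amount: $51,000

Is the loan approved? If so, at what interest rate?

Denied

Credit score 680 < 693 (below minimum)
Total monthly debts = (2,365 + 465 + 480 + 50 + 150) = 3,510. DTI = 3,510/8,400 = 41.8% ≤ 45%
LTV = 51,000/147,500 = 34.6% ≤ 70%
Employment 62 ≥ 12 months
Not all requirements met → denied.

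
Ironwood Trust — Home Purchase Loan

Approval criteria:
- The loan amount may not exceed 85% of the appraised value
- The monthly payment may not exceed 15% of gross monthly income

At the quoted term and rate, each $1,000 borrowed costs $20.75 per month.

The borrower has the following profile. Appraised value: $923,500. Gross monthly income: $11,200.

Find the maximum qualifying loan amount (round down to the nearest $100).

$80,900

Payment cap: 15% × $11,200 = $1,680/month.
At $20.75 per $1,000, that supports 1,680/20.75 × 1,000 ≈ $80,963 → $80,900.
LTV cap: 85% × $923,500 = $784,975 → $784,900.
Binding constraint: payment-to-income.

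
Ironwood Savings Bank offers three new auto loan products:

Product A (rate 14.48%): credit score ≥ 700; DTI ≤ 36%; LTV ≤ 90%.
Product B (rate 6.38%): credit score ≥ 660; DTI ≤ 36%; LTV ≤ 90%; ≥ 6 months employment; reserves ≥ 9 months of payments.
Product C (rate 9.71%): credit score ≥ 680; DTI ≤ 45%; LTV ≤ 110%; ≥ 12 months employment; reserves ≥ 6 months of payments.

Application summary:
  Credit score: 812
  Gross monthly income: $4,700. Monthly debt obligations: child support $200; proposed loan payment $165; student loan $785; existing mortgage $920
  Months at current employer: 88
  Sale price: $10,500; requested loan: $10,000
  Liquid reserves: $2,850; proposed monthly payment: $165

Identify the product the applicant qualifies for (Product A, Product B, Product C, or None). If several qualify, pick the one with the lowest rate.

Product C

Total debts = (200 + 165 + 785 + 920) = 2,070; DTI = 2,070/4,700 = 44%.
LTV = 10,000/10,500 = 95.2%.
Reserves = 2,850/165 = 17.3 months.
Product A: score 812 ≥ 700; DTI 44% > 36%; LTV 95.2% > 90% → does not qualify.
Product B: score 812 ≥ 660; DTI 44% > 36%; LTV 95.2% > 90%; employment 88 ≥ 6 mo; reserves 17.3 ≥ 9 mo → does not qualify.
Product C: score 812 ≥ 680; DTI 44% ≤ 45%; LTV 95.2% ≤ 110%; employment 88 ≥ 12 mo; reserves 17.3 ≥ 6 mo → qualifies.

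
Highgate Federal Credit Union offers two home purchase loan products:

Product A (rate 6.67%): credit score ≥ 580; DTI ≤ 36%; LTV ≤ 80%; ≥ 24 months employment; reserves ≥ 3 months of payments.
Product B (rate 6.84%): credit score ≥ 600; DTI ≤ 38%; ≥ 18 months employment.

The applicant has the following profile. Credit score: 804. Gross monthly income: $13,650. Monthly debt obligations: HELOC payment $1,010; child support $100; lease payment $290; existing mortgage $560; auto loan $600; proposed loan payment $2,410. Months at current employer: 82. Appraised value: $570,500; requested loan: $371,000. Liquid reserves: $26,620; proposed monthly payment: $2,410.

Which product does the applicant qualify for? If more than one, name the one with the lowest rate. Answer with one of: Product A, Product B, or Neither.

Product B

Total debts = (1,010 + 100 + 290 + 560 + 600 + 2,410) = 4,970; DTI = 4,970/13,650 = 36.4%.
LTV = 371,000/570,500 = 65%.
Reserves = 26,620/2,410 = 11.0 months.
Product A: score 804 ≥ 580; DTI 36.4% > 36%; LTV 65% ≤ 80%; employment 82 ≥ 24 mo; reserves 11.0 ≥ 3 mo → does not qualify.
Product B: score 804 ≥ 600; DTI 36.4% ≤ 38%; employment 82 ≥ 18 mo → qualifies.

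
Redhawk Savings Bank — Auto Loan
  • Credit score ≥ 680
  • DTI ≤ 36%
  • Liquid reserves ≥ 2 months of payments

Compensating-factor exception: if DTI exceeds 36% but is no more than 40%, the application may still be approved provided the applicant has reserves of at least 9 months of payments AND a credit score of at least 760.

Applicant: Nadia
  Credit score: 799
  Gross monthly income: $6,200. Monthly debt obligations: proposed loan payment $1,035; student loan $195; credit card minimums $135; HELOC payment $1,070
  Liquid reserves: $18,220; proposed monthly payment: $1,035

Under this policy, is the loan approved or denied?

Approved

Credit score 799 ≥ 680 (meets base)
Total debts = (1,035 + 195 + 135 + 1,070) = 2,435. DTI: 2,435 ÷ 6,200 = 39.3%, over the 36% base limit.
Reserves: 18,220 ÷ 1,035 = 17.6 months (meets 2-month minimum)
DTI 39.3% is within the 36%–40% exception band; checking compensating factors.
Override check — reserves: 17.6 mo (ok); score: 799 (ok).
Both override conditions satisfied; DTI exception granted.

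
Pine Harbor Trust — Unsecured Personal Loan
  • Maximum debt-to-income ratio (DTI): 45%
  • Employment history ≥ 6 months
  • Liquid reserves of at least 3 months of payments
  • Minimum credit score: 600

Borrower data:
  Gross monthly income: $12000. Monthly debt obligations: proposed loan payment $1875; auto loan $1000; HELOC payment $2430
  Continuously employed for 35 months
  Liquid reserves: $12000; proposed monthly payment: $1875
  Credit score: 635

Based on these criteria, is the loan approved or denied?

Approved

Total monthly debts = (1,875 + 1,000 + 2,430) = 5,305. Debt-to-income = 5,305/12,000 = 44.2% — meets 45% limit
Employment 35 ≥ 6 months
Reserves: 12,000 ÷ 1,875 = 6.4 months (meets 3-month minimum)
Credit score 635 ≥ 600 (meets)
All criteria satisfied.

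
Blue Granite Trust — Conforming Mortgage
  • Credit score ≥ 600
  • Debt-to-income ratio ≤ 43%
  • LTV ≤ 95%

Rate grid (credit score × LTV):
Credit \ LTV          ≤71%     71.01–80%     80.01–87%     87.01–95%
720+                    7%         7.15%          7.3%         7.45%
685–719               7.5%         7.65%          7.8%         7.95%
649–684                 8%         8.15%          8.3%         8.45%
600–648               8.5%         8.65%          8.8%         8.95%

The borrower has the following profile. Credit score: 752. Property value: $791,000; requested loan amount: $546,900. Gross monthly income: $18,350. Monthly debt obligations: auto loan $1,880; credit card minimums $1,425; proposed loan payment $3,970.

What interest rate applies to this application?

Credit score 752 ≥ 600; Total monthly debts = (1,880 + 1,425 + 3,970) = 7,275. DTI = 7,275/18,350 = 39.6% ≤ 43%
Loan-to-value = 546,900/791,000 = 69.1% — pass (95% max)
Score 752 is in the 720+ band; LTV 69.1% is in the ≤71% band → 7%.

7%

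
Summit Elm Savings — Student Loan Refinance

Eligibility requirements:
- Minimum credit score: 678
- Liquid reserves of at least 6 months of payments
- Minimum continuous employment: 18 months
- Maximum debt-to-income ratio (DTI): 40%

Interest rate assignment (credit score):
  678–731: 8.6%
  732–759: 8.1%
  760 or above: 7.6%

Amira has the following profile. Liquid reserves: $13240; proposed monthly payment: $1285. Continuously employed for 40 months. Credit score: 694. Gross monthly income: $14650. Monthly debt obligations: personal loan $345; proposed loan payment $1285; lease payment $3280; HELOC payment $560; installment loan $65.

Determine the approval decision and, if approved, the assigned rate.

Credit score 694 ≥ 678 (meets minimum)
Total monthly debts = (345 + 1,285 + 3,280 + 560 + 65) = 5,535. Debt-to-income = 5,535/14,650 = 37.8% — meets 40% limit
Employment 40 ≥ 18 months
Reserves: 13,240 ÷ 1,285 = 10.3 months (meets 6-month minimum)
All requirements met. Score 694 falls in the 678–731 tier → 8.6%.

Approved at 8.6%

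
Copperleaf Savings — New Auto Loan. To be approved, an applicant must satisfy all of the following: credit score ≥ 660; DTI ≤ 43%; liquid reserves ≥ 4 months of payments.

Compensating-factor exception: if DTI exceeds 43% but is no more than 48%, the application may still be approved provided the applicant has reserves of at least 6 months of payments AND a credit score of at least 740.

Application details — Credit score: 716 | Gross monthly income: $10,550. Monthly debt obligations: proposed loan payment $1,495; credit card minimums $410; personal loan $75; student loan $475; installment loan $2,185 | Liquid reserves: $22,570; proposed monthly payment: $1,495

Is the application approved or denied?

Credit score 716 ≥ 660 (meets base)
Total debts = (1,495 + 410 + 75 + 475 + 2,185) = 4,640. DTI = 4,640/10,550 = 44% > 43% — standard DTI limit exceeded.
Liquid reserves cover 22,570/1,495 = 15.1 months — ≥ 4 required
44% falls in the override range (43%–48%), so the compensating-factor test applies.
Override check — reserves: 15.1 mo (ok); score: 716 (below 740).
Compensating-factor requirement not fully met.

Denied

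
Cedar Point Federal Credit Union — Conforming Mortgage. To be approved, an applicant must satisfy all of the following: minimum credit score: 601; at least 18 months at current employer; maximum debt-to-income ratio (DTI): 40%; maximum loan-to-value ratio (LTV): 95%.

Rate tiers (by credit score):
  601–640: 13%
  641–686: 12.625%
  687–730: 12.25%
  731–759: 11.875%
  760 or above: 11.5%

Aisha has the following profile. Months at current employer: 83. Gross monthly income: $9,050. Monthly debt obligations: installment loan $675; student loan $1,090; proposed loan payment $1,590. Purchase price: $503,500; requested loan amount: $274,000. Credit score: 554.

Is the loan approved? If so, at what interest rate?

Credit score 554 < 601 (below minimum)
Total monthly debts = (675 + 1,090 + 1,590) = 3,355. DTI: 3,355 ÷ 9,050 = 37.1%, within the 40% cap
Loan-to-value = 274,000/503,500 = 54.4% — pass (95% max)
Employment 83 ≥ 18 months
Not all requirements met → denied.

Denied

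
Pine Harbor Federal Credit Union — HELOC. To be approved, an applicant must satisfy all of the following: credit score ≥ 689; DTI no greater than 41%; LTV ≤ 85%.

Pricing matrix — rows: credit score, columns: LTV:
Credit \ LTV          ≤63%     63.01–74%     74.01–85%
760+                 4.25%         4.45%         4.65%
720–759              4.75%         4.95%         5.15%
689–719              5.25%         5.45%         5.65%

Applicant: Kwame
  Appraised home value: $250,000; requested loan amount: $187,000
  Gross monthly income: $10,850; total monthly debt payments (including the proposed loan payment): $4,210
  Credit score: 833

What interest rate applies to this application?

Credit score 833 ≥ 689; Debt-to-income = 4,210/10,850 = 38.8% — meets 41% limit
LTV: 187,000 ÷ 250,000 = 74.8%, within 85% cap
Credit 833 → row 760+; LTV 74.8% → column 74.01–85%. Grid cell → 4.65%.

4.65%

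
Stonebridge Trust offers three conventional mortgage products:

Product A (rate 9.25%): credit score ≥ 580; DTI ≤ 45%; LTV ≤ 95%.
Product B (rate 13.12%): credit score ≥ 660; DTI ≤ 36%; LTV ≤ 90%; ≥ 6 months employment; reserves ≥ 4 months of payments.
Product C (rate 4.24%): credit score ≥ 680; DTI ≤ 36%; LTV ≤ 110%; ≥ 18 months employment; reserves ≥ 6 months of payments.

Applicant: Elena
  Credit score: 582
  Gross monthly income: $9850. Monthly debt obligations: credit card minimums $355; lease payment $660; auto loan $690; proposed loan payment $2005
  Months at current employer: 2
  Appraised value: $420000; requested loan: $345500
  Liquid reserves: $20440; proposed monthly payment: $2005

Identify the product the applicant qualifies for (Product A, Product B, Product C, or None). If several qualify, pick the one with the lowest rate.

Product A

Total debts = (355 + 660 + 690 + 2,005) = 3,710; DTI = 3,710/9,850 = 37.7%.
LTV = 345,500/420,000 = 82.3%.
Reserves = 20,440/2,005 = 10.2 months.
Product A: score 582 ≥ 580; DTI 37.7% ≤ 45%; LTV 82.3% ≤ 95% → qualifies.
Product B: score 582 < 660; DTI 37.7% > 36%; LTV 82.3% ≤ 90%; employment 2 < 6 mo; reserves 10.2 ≥ 4 mo → does not qualify.
Product C: score 582 < 680; DTI 37.7% > 36%; LTV 82.3% ≤ 110%; employment 2 < 18 mo; reserves 10.2 ≥ 6 mo → does not qualify.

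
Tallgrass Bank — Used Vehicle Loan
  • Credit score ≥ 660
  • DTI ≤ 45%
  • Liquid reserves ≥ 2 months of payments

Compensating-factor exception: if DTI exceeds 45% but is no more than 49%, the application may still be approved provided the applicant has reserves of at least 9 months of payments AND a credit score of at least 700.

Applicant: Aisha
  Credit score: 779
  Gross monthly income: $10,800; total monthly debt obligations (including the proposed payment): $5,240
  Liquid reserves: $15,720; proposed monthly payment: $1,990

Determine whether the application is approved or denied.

Denied

Credit score 779 ≥ 660 (meets base)
DTI: 5,240 ÷ 10,800 = 48.5%, over the 45% base limit.
Reserves: 15,720 ÷ 1,990 = 7.9 months (meets 2-month minimum)
48.5% falls in the override range (45%–49%), so the compensating-factor test applies.
Override check — reserves: 7.9 mo (short of 9); score: 779 (ok).
Override conditions not both satisfied; exception does not apply.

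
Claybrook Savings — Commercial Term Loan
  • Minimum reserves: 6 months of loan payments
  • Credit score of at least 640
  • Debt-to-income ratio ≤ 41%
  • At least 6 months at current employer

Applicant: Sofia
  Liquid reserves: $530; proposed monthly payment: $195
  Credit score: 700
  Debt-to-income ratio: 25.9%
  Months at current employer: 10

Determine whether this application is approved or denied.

Reserves = 530/195 = 2.7 months < 6
Credit score 700 ≥ 640 (meets)
Debt-to-income 25.9% vs 41% cap — pass
Employment 10 ≥ 6 months
Fails on reserves.

Denied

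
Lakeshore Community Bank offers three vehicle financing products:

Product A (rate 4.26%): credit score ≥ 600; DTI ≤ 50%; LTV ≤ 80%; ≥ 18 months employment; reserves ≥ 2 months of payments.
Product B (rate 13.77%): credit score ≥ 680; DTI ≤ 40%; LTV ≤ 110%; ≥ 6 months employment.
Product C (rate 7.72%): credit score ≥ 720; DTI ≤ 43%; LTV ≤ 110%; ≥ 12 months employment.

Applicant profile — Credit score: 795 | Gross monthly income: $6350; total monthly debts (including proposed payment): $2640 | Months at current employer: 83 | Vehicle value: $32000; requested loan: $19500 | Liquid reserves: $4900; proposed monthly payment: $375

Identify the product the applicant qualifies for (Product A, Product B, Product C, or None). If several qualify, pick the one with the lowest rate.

DTI = 2,640/6,350 = 41.6%.
LTV = 19,500/32,000 = 60.9%.
Reserves = 4,900/375 = 13.1 months.
Product A: score 795 ≥ 600; DTI 41.6% ≤ 50%; LTV 60.9% ≤ 80%; employment 83 ≥ 18 mo; reserves 13.1 ≥ 2 mo → qualifies.
Product B: score 795 ≥ 680; DTI 41.6% > 40%; LTV 60.9% ≤ 110%; employment 83 ≥ 6 mo → does not qualify.
Product C: score 795 ≥ 720; DTI 41.6% ≤ 43%; LTV 60.9% ≤ 110%; employment 83 ≥ 12 mo → qualifies.
Qualifying: Product A, Product C. Lowest rate is 4.26% → Product A.

Product A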